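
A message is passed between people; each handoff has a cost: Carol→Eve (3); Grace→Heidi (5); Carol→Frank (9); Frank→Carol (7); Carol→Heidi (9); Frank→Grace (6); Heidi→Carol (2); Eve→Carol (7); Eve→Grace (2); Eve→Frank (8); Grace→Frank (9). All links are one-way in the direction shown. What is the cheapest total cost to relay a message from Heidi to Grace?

7

Candidate routes:
Heidi - Carol - Eve - Frank - Grace: 2 + 3 + 8 + 6 = 19
Heidi - Carol - Frank - Grace: 2 + 9 + 6 = 17
Heidi - Carol - Eve - Grace: 2 + 3 + 2 = 7
Best route has total 7.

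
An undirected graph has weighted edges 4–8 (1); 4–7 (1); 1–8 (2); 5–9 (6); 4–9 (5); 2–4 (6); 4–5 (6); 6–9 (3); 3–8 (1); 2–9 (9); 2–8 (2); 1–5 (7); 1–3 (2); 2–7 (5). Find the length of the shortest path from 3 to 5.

Some routes from 3 to 5:
3 → 8 → 4 → 5: 1 + 1 + 6 = 8
3 → 8 → 1 → 5: 1 + 2 + 7 = 10
3 → 1 → 5: 2 + 7 = 9
Shortest: 8.

8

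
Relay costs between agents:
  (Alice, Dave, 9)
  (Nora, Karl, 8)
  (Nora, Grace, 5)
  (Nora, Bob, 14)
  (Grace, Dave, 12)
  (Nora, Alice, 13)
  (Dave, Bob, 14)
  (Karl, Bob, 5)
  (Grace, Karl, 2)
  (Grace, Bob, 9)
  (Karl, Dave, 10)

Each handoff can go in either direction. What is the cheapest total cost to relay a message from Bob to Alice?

Checking several routes:
Bob → Dave → Alice: 14 + 9 = 23
Bob → Karl → Dave → Alice: 5 + 10 + 9 = 24
Bob → Karl → Grace → Nora → Alice: 5 + 2 + 5 + 13 = 25
Shortest: 23.

23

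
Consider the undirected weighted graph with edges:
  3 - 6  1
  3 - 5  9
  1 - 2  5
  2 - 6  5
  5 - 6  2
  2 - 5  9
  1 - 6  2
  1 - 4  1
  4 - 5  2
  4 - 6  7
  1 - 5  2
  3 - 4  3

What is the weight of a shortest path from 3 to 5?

Checking several routes:
3→4→5: 3 + 2 = 5
3→6→5: 1 + 2 = 3
3→4→1→5: 3 + 1 + 2 = 6
3→4→1→6→5: 3 + 1 + 2 + 2 = 8
3→6→1→4→5: 1 + 2 + 1 + 2 = 6
3→6→1→5: 1 + 2 + 2 = 5
The minimum is 3.

3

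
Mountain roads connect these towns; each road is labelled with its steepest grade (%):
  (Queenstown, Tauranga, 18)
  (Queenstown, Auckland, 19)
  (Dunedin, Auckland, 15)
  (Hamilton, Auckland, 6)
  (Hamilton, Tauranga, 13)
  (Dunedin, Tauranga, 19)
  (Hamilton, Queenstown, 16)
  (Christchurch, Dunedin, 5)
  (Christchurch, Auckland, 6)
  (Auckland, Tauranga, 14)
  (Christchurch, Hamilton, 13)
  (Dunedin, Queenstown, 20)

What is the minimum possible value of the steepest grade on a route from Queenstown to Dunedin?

Some routes from Queenstown to Dunedin:
Queenstown - Hamilton - Auckland - Dunedin: max(16, 6, 15) = 16
Queenstown - Hamilton - Tauranga - Auckland - Christchurch - Dunedin: max(16, 13, 14, 6, 5) = 16
Queenstown - Hamilton - Tauranga - Auckland - Dunedin: max(16, 13, 14, 15) = 16
Smallest bottleneck: 16%.

16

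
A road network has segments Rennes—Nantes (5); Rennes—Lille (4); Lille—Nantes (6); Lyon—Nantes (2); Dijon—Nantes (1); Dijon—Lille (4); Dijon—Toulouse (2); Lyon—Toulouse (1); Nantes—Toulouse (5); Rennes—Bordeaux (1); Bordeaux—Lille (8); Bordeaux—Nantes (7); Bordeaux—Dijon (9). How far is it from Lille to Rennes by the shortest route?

4

Some routes from Lille to Rennes:
Lille → Dijon → Nantes → Rennes: 4 + 1 + 5 = 10
Lille → Rennes: 4
Lille → Bordeaux → Rennes: 8 + 1 = 9
The minimum is 4.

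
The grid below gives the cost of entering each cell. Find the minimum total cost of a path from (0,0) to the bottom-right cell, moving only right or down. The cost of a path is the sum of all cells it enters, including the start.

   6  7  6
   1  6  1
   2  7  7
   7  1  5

Path r0c0 → r1c0 → r2c0 → r2c1 → r3c1 → r3c2: 6 + 1 + 2 + 7 + 1 + 5 = 22.
(Top row then right column would cost 32.)

22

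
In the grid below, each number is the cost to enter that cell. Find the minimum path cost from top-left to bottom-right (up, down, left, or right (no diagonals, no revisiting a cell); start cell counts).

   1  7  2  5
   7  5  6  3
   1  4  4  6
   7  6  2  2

Best path: r0c0 -> r1c0 -> r2c0 -> r2c1 -> r2c2 -> r3c2 -> r3c3
Cost: 1 + 7 + 1 + 4 + 4 + 2 + 2 = 21

21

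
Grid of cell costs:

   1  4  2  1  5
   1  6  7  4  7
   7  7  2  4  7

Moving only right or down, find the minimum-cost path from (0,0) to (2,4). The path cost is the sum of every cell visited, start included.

23

One optimal route is r0c0→r0c1→r0c2→r0c3→r1c3→r2c3→r2c4.
Its cost is 1 + 4 + 2 + 1 + 4 + 4 + 7 = 23.
(Top row then right column would cost 27.)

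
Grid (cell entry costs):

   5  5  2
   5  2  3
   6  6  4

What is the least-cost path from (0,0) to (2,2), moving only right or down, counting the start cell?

19

One optimal route is r0c0 → r0c1 → r0c2 → r1c2 → r2c2.
Its cost is 5 + 5 + 2 + 3 + 4 = 19.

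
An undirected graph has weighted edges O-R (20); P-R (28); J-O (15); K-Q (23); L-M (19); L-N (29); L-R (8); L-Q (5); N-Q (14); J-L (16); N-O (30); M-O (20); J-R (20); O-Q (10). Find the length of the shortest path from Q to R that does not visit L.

Routes from Q to R avoiding L:
Q-N-O-J-R: 14 + 30 + 15 + 20 = 79
Q-N-O-R: 14 + 30 + 20 = 64
Q-O-R: 10 + 20 = 30
Q-O-J-R: 10 + 15 + 20 = 45
Shortest: 30.

30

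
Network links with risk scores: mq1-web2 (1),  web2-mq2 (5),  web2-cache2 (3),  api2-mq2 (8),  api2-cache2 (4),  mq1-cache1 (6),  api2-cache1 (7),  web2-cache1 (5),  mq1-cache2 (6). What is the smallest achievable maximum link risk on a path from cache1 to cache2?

5

Comparing a few candidate routes:
cache1→web2→mq1→cache2: max(5, 1, 6) = 6
cache1→web2→cache2: max(5, 3) = 5
cache1→api2→cache2: max(7, 4) = 7
cache1→mq1→cache2: max(6, 6) = 6
cache1→mq1→web2→cache2: max(6, 1, 3) = 6
Smallest bottleneck: 5.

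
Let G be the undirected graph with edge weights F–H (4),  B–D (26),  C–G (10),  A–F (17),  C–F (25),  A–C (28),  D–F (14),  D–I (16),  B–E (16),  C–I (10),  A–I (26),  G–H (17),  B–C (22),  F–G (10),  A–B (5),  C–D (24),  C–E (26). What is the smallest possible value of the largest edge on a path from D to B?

Checking several routes:
D → I → C → G → H → F → A → B: max(16, 10, 10, 17, 4, 17, 5) = 17
D → F → A → B: max(14, 17, 5) = 17
D → I → C → G → F → A → B: max(16, 10, 10, 10, 17, 5) = 17
D → F → G → C → B: max(14, 10, 10, 22) = 22
D → I → C → B: max(16, 10, 22) = 22
D → F → H → G → C → B: max(14, 4, 17, 10, 22) = 22
The minimum achievable maximum is 17.

17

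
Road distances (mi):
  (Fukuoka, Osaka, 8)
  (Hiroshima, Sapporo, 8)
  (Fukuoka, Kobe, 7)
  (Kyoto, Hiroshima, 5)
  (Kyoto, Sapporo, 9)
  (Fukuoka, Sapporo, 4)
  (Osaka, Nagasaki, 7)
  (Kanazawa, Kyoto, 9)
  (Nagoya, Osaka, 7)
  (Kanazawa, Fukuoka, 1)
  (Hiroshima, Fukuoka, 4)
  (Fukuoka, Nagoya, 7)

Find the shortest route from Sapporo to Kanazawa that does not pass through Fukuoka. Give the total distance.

18

Paths from Sapporo to Kanazawa avoiding Fukuoka:
Sapporo→Kyoto→Kanazawa: 9 + 9 = 18
Sapporo→Hiroshima→Kyoto→Kanazawa: 8 + 5 + 9 = 22
Shortest: 18 mi.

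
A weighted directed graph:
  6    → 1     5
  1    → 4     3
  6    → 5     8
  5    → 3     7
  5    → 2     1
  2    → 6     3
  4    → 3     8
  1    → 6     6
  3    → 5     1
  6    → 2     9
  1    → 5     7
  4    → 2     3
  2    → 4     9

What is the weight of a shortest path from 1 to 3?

11

Checking several routes:
1 -> 5 -> 2 -> 4 -> 3: 7 + 1 + 9 + 8 = 25
1 -> 5 -> 3: 7 + 7 = 14
1 -> 6 -> 5 -> 3: 6 + 8 + 7 = 21
1 -> 4 -> 2 -> 6 -> 5 -> 3: 3 + 3 + 3 + 8 + 7 = 24
1 -> 4 -> 3: 3 + 8 = 11
1 -> 6 -> 5 -> 2 -> 4 -> 3: 6 + 8 + 1 + 9 + 8 = 32
Best route has total 11.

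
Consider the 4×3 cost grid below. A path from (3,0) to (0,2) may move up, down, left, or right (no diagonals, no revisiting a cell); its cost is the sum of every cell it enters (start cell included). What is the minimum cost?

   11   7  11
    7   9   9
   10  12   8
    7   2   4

Best path: [3,0] → [3,1] → [3,2] → [2,2] → [1,2] → [0,2]
Cost: 7 + 2 + 4 + 8 + 9 + 11 = 41

41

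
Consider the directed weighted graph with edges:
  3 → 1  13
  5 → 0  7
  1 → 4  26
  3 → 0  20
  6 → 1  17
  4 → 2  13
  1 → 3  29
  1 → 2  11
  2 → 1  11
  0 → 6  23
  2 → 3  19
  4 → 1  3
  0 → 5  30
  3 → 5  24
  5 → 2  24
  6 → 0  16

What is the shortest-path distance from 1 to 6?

72

Paths from 1 to 6:
1-2-3-5-0-6: 11 + 19 + 24 + 7 + 23 = 84
1-3-5-0-6: 29 + 24 + 7 + 23 = 83
1-4-2-3-0-6: 26 + 13 + 19 + 20 + 23 = 101
1-3-0-6: 29 + 20 + 23 = 72
1-4-2-3-5-0-6: 26 + 13 + 19 + 24 + 7 + 23 = 112
1-2-3-0-6: 11 + 19 + 20 + 23 = 73
The minimum is 72.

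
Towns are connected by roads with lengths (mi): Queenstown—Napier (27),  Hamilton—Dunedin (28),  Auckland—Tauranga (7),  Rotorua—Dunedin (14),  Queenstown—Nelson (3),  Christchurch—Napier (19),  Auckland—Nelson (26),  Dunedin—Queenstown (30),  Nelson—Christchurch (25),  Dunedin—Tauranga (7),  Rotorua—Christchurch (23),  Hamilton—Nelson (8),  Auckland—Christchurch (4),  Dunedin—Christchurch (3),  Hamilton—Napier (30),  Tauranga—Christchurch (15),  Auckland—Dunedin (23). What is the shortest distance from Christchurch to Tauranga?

Checking several routes:
Christchurch -> Dunedin -> Auckland -> Tauranga: 3 + 23 + 7 = 33
Christchurch -> Dunedin -> Tauranga: 3 + 7 = 10
Christchurch -> Tauranga: 15
Christchurch -> Auckland -> Tauranga: 4 + 7 = 11
Christchurch -> Auckland -> Dunedin -> Tauranga: 4 + 23 + 7 = 34
Best route has total 10 mi.

10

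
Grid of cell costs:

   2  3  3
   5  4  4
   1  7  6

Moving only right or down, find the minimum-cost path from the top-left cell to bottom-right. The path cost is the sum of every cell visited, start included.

18

Take r0c0→r0c1→r0c2→r1c2→r2c2 for a total of 2 + 3 + 3 + 4 + 6 = 18.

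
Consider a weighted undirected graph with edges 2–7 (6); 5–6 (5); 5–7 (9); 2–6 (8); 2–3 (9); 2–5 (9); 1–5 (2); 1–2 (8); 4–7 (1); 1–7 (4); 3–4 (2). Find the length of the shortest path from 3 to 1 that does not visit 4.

Checking several routes:
3 → 2 → 1: 9 + 8 = 17
3 → 2 → 6 → 5 → 1: 9 + 8 + 5 + 2 = 24
3 → 2 → 5 → 1: 9 + 9 + 2 = 20
3 → 2 → 7 → 5 → 1: 9 + 6 + 9 + 2 = 26
3 → 2 → 7 → 1: 9 + 6 + 4 = 19
Best route has total 17.

17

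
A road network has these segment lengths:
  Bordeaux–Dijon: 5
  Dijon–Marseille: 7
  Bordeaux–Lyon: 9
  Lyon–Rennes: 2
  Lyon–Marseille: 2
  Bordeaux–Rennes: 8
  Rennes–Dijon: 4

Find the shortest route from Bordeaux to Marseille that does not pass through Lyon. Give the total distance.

Paths from Bordeaux to Marseille avoiding Lyon:
Bordeaux→Rennes→Dijon→Marseille: 8 + 4 + 7 = 19
Bordeaux→Dijon→Marseille: 5 + 7 = 12
Best route has total 12.

12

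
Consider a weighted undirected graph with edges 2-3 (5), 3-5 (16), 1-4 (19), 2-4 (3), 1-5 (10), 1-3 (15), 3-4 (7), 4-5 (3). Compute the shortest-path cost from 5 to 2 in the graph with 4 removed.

21

Routes from 5 to 2 avoiding 4:
5-1-3-2: 10 + 15 + 5 = 30
5-3-2: 16 + 5 = 21
Best route has total 21.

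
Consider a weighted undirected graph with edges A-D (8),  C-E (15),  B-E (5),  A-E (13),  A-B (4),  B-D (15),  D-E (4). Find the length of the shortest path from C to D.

Routes from C to D:
C - E - A - D: 15 + 13 + 8 = 36
C - E - B - D: 15 + 5 + 15 = 35
C - E - D: 15 + 4 = 19
C - E - B - A - D: 15 + 5 + 4 + 8 = 32
C - E - A - B - D: 15 + 13 + 4 + 15 = 47
Shortest: 19.

19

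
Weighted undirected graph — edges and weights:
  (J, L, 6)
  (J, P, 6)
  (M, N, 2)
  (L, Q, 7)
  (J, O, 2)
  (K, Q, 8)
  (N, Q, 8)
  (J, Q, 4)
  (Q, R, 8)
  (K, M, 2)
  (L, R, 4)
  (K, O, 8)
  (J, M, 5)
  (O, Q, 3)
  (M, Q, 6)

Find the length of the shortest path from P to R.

Some routes from P to R:
P→J→O→Q→R: 6 + 2 + 3 + 8 = 19
P→J→Q→R: 6 + 4 + 8 = 18
P→J→M→Q→R: 6 + 5 + 6 + 8 = 25
P→J→O→Q→L→R: 6 + 2 + 3 + 7 + 4 = 22
P→J→Q→L→R: 6 + 4 + 7 + 4 = 21
P→J→L→R: 6 + 6 + 4 = 16
Shortest: 16.

16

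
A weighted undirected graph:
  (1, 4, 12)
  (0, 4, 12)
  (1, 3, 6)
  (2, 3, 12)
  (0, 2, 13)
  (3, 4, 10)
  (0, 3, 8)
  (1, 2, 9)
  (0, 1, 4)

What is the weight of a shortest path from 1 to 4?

12

Some routes from 1 to 4:
1 → 3 → 4: 6 + 10 = 16
1 → 0 → 4: 4 + 12 = 16
1 → 4: 12
The minimum is 12.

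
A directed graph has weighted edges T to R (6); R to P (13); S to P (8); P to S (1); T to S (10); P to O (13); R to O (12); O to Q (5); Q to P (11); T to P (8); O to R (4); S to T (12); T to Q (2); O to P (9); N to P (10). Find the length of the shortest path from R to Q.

17

Routes from R to Q:
R-O-Q: 12 + 5 = 17
R-P-O-Q: 13 + 13 + 5 = 31
R-P-S-T-Q: 13 + 1 + 12 + 2 = 28
R-O-P-S-T-Q: 12 + 9 + 1 + 12 + 2 = 36
The minimum is 17.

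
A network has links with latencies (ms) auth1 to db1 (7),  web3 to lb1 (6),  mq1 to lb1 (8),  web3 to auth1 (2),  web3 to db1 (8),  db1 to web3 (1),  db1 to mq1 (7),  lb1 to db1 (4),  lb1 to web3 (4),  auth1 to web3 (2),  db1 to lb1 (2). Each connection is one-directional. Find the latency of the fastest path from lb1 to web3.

Candidate routes:
lb1-db1-web3: 4 + 1 = 5
lb1-web3: 4
Best route has total 4 ms.

4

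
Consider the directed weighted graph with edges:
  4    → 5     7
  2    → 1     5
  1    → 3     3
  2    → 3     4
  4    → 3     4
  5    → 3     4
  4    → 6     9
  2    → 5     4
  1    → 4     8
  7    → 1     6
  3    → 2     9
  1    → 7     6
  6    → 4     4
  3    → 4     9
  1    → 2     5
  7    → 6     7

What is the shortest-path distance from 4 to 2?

Paths from 4 to 2:
4→3→2: 4 + 9 = 13
4→5→3→2: 7 + 4 + 9 = 20
The minimum is 13.

13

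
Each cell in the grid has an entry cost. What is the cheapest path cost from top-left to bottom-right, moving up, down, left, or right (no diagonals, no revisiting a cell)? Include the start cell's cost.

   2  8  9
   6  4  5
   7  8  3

Best path: r0c0 r1c0 r1c1 r1c2 r2c2
Cost: 2 + 6 + 4 + 5 + 3 = 20

20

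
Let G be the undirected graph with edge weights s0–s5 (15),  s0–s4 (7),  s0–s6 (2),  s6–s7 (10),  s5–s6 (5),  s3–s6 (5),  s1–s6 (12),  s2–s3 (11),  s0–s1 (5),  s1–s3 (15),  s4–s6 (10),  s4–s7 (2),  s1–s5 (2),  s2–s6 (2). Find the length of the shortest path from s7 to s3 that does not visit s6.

Paths from s7 to s3 avoiding s6:
s7-s4-s0-s5-s1-s3: 2 + 7 + 15 + 2 + 15 = 41
s7-s4-s0-s1-s3: 2 + 7 + 5 + 15 = 29
The minimum is 29.

29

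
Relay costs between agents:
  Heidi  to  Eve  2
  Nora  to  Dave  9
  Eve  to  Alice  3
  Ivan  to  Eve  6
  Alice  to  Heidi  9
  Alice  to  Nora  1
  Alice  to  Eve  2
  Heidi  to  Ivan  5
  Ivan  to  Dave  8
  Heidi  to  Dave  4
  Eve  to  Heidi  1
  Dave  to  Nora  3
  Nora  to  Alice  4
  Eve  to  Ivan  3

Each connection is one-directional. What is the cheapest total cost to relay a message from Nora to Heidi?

Paths from Nora to Heidi:
Nora - Alice - Eve - Heidi: 4 + 2 + 1 = 7
Nora - Alice - Heidi: 4 + 9 = 13
Best route has total 7.

7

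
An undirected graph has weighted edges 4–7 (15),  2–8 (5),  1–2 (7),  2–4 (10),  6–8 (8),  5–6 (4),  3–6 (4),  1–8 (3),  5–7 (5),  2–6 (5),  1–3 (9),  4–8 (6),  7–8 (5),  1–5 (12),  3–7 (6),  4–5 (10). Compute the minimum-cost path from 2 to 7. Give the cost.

Comparing a few candidate routes:
2-1-8-7: 7 + 3 + 5 = 15
2-6-5-7: 5 + 4 + 5 = 14
2-8-7: 5 + 5 = 10
Best route has total 10.

10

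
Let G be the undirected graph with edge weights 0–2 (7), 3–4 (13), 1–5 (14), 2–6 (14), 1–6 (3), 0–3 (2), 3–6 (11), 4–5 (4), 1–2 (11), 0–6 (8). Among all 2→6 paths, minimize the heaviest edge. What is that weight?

Some routes from 2 to 6:
2 → 1 → 5 → 4 → 3 → 0 → 6: max(11, 14, 4, 13, 2, 8) = 14
2 → 0 → 3 → 6: max(7, 2, 11) = 11
2 → 1 → 6: max(11, 3) = 11
2 → 1 → 5 → 4 → 3 → 6: max(11, 14, 4, 13, 11) = 14
2 → 6: max(14) = 14
2 → 0 → 6: max(7, 8) = 8
The minimum achievable maximum is 8.

8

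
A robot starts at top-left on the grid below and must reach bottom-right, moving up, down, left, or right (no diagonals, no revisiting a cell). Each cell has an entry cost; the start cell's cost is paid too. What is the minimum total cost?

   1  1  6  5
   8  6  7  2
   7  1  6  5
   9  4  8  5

Take r0c0 -> r0c1 -> r0c2 -> r0c3 -> r1c3 -> r2c3 -> r3c3 for a total of 1 + 1 + 6 + 5 + 2 + 5 + 5 = 25.

25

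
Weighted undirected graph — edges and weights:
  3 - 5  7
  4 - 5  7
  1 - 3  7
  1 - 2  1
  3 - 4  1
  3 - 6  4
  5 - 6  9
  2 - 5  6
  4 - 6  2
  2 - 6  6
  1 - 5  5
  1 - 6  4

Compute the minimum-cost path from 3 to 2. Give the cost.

8

Comparing a few candidate routes:
3-4-6-2: 1 + 2 + 6 = 9
3-6-1-2: 4 + 4 + 1 = 9
3-4-6-1-2: 1 + 2 + 4 + 1 = 8
3-1-2: 7 + 1 = 8
3-6-2: 4 + 6 = 10
3-5-1-2: 7 + 5 + 1 = 13
Best route has total 8.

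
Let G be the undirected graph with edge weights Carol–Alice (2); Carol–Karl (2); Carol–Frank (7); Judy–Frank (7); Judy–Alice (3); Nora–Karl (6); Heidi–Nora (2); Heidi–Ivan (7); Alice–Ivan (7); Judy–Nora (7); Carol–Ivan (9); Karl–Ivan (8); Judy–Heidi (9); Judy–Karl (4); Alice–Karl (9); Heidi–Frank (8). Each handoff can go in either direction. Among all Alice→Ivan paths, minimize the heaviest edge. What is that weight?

7

Checking several routes:
Alice → Carol → Frank → Judy → Karl → Nora → Heidi → Ivan: max(2, 7, 7, 4, 6, 2, 7) = 7
Alice → Judy → Nora → Heidi → Ivan: max(3, 7, 2, 7) = 7
Alice → Judy → Karl → Nora → Heidi → Ivan: max(3, 4, 6, 2, 7) = 7
Alice → Carol → Karl → Nora → Heidi → Ivan: max(2, 2, 6, 2, 7) = 7
Alice → Carol → Frank → Judy → Nora → Heidi → Ivan: max(2, 7, 7, 7, 2, 7) = 7
Alice → Carol → Karl → Judy → Nora → Heidi → Ivan: max(2, 2, 4, 7, 2, 7) = 7
The minimum achievable maximum is 7.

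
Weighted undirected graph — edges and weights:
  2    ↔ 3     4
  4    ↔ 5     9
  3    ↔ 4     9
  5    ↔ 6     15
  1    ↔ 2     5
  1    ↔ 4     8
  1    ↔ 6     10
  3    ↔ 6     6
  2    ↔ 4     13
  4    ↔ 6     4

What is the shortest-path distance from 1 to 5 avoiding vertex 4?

25

Paths from 1 to 5 avoiding 4:
1 - 6 - 5: 10 + 15 = 25
1 - 2 - 3 - 6 - 5: 5 + 4 + 6 + 15 = 30
Best route has total 25.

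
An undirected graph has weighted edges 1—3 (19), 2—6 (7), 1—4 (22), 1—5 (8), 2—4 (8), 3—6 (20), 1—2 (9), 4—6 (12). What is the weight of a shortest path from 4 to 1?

A few of the 4→1 routes:
4-1: 22
4-2-1: 8 + 9 = 17
4-6-3-1: 12 + 20 + 19 = 51
4-6-2-1: 12 + 7 + 9 = 28
Best route has total 17.

17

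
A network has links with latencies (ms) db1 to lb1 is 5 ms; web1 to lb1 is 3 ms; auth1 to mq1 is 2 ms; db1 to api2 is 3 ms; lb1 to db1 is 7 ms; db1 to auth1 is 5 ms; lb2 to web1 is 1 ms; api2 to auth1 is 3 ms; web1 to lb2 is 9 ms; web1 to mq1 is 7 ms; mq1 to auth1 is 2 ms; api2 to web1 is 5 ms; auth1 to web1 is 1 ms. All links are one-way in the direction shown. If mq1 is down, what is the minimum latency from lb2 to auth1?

Paths from lb2 to auth1 avoiding mq1:
lb2-web1-lb1-db1-auth1: 1 + 3 + 7 + 5 = 16
lb2-web1-lb1-db1-api2-auth1: 1 + 3 + 7 + 3 + 3 = 17
Best route has total 16 ms.

16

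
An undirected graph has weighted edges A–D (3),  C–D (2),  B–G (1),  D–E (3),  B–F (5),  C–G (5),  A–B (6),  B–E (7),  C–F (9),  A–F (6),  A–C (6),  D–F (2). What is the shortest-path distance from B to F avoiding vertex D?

5

Paths from B to F avoiding D:
B → F: 5
B → G → C → A → F: 1 + 5 + 6 + 6 = 18
B → A → F: 6 + 6 = 12
B → A → C → F: 6 + 6 + 9 = 21
B → G → C → F: 1 + 5 + 9 = 15
Shortest: 5.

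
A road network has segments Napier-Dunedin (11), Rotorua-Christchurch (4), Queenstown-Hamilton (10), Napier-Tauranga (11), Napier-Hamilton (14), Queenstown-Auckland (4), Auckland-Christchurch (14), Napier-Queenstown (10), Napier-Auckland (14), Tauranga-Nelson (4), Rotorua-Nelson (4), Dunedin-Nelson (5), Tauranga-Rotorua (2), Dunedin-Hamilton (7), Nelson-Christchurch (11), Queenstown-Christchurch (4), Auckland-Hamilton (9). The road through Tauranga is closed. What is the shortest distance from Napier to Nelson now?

16

A few of the Napier→Nelson routes:
Napier - Queenstown - Christchurch - Nelson: 10 + 4 + 11 = 25
Napier - Hamilton - Dunedin - Nelson: 14 + 7 + 5 = 26
Napier - Dunedin - Nelson: 11 + 5 = 16
Napier - Queenstown - Christchurch - Rotorua - Nelson: 10 + 4 + 4 + 4 = 22
Best route has total 16 km.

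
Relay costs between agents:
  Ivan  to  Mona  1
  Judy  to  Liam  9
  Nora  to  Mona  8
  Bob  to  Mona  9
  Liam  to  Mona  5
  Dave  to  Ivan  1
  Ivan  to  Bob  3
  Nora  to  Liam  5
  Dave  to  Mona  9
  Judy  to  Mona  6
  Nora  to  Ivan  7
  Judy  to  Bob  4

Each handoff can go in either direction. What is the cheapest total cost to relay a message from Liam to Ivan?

6

Comparing a few candidate routes:
Liam - Nora - Mona - Ivan: 5 + 8 + 1 = 14
Liam - Nora - Ivan: 5 + 7 = 12
Liam - Mona - Ivan: 5 + 1 = 6
Shortest: 6.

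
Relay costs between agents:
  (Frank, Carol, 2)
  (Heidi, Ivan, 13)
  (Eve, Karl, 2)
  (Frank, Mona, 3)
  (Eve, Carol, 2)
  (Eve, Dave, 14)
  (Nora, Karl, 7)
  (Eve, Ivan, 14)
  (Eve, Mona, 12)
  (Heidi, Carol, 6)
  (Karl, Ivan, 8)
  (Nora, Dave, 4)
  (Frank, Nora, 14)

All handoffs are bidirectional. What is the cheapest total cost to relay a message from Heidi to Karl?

10

Comparing a few candidate routes:
Heidi -> Ivan -> Karl: 13 + 8 = 21
Heidi -> Carol -> Frank -> Nora -> Karl: 6 + 2 + 14 + 7 = 29
Heidi -> Carol -> Frank -> Mona -> Eve -> Karl: 6 + 2 + 3 + 12 + 2 = 25
Heidi -> Carol -> Eve -> Karl: 6 + 2 + 2 = 10
Heidi -> Ivan -> Eve -> Karl: 13 + 14 + 2 = 29
Best route has total 10.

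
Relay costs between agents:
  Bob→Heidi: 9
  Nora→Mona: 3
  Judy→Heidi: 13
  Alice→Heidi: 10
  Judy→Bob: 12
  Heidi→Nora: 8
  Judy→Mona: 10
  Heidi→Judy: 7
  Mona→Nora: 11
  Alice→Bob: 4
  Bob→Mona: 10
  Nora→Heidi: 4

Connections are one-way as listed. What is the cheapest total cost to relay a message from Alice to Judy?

17

Paths from Alice to Judy:
Alice-Bob-Heidi-Judy: 4 + 9 + 7 = 20
Alice-Bob-Mona-Nora-Heidi-Judy: 4 + 10 + 11 + 4 + 7 = 36
Alice-Heidi-Judy: 10 + 7 = 17
Shortest: 17.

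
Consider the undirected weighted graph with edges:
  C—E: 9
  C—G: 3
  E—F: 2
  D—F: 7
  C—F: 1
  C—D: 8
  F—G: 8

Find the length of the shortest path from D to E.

Comparing a few candidate routes:
D → C → E: 8 + 9 = 17
D → C → F → E: 8 + 1 + 2 = 11
D → F → E: 7 + 2 = 9
Shortest: 9.

9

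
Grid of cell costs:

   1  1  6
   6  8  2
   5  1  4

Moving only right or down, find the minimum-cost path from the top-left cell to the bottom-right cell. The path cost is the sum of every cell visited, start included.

14

Take r0c0 r0c1 r0c2 r1c2 r2c2 for a total of 1 + 1 + 6 + 2 + 4 = 14.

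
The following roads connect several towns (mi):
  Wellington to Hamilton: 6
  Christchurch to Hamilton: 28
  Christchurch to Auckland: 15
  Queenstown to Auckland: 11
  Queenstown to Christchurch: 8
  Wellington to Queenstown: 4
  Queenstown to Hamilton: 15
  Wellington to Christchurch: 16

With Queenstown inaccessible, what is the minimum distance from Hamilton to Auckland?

Routes from Hamilton to Auckland avoiding Queenstown:
Hamilton -> Christchurch -> Auckland: 28 + 15 = 43
Hamilton -> Wellington -> Christchurch -> Auckland: 6 + 16 + 15 = 37
The minimum is 37 mi.

37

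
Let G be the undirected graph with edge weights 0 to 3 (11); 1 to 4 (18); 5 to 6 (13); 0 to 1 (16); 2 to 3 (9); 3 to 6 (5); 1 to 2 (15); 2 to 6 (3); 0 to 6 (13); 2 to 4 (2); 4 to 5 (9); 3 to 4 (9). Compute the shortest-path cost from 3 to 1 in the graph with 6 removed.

Routes from 3 to 1 avoiding 6:
3 -> 4 -> 1: 9 + 18 = 27
3 -> 2 -> 4 -> 1: 9 + 2 + 18 = 29
3 -> 4 -> 2 -> 1: 9 + 2 + 15 = 26
3 -> 0 -> 1: 11 + 16 = 27
3 -> 2 -> 1: 9 + 15 = 24
Shortest: 24.

24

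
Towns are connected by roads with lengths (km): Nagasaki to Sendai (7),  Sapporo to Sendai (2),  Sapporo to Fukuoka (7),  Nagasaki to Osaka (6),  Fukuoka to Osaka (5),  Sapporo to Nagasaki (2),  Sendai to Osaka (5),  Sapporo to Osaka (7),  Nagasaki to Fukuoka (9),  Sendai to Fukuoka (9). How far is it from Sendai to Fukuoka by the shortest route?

9

A few of the Sendai→Fukuoka routes:
Sendai -> Fukuoka: 9
Sendai -> Sapporo -> Fukuoka: 2 + 7 = 9
Sendai -> Osaka -> Fukuoka: 5 + 5 = 10
Best route has total 9 km.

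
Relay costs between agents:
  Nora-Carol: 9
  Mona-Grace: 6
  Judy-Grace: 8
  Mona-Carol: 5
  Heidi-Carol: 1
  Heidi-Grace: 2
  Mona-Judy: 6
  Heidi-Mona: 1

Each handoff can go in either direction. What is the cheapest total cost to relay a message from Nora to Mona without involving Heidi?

Routes from Nora to Mona avoiding Heidi:
Nora-Carol-Mona: 9 + 5 = 14
Shortest: 14.

14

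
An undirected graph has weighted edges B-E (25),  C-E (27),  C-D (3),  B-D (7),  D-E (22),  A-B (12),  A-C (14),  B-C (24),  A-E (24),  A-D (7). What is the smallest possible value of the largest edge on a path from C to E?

22

A few of the C→E routes:
C - A - D - E: max(14, 7, 22) = 22
C - D - A - E: max(3, 7, 24) = 24
C - A - B - D - E: max(14, 12, 7, 22) = 22
C - D - B - A - E: max(3, 7, 12, 24) = 24
C - D - E: max(3, 22) = 22
The minimum achievable maximum is 22.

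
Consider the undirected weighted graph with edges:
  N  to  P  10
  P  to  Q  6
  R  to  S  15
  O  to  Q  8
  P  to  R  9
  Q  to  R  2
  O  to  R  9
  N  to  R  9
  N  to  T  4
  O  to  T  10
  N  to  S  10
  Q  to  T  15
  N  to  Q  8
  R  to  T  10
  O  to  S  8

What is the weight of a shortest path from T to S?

A few of the T→S routes:
T -> R -> S: 10 + 15 = 25
T -> R -> O -> S: 10 + 9 + 8 = 27
T -> O -> S: 10 + 8 = 18
T -> N -> S: 4 + 10 = 14
Shortest: 14.

14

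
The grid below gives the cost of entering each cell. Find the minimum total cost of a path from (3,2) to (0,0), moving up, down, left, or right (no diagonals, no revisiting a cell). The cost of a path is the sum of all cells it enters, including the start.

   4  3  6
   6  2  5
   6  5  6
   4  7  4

24

Take (3,2)→(2,2)→(1,2)→(1,1)→(0,1)→(0,0) for a total of 4 + 6 + 5 + 2 + 3 + 4 = 24.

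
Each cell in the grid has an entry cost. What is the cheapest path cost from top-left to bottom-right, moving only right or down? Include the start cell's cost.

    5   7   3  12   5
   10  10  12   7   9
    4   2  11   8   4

44

Cheapest: (0,0) (1,0) (2,0) (2,1) (2,2) (2,3) (2,4)
  5 + 10 + 4 + 2 + 11 + 8 + 4 = 44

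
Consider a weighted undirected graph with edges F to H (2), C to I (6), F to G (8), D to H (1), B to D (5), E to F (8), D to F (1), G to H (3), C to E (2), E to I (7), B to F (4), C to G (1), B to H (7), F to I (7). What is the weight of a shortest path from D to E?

7

Comparing a few candidate routes:
D → H → G → C → E: 1 + 3 + 1 + 2 = 7
D → F → E: 1 + 8 = 9
D → F → G → C → E: 1 + 8 + 1 + 2 = 12
D → H → F → E: 1 + 2 + 8 = 11
D → F → H → G → C → E: 1 + 2 + 3 + 1 + 2 = 9
D → H → F → G → C → E: 1 + 2 + 8 + 1 + 2 = 14
Shortest: 7.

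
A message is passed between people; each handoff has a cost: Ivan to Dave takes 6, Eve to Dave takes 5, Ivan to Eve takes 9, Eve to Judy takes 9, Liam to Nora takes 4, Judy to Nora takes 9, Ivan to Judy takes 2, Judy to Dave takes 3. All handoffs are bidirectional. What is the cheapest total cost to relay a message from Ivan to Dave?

Comparing a few candidate routes:
Ivan-Judy-Dave: 2 + 3 = 5
Ivan-Dave: 6
Ivan-Eve-Dave: 9 + 5 = 14
Shortest: 5.

5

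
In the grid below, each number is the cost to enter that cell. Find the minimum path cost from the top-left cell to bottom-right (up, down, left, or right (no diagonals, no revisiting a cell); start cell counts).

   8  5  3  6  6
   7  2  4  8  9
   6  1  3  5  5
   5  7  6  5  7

Take [0,0] → [0,1] → [1,1] → [2,1] → [2,2] → [2,3] → [2,4] → [3,4] for a total of 8 + 5 + 2 + 1 + 3 + 5 + 5 + 7 = 36.

36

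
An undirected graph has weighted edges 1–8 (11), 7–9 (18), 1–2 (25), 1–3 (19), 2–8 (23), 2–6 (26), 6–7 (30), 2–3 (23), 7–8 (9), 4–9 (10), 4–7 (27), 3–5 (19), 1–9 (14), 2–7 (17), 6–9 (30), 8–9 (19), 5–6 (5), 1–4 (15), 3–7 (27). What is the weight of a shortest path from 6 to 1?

Checking several routes:
6→2→1: 26 + 25 = 51
6→2→8→1: 26 + 23 + 11 = 60
6→9→4→1: 30 + 10 + 15 = 55
6→5→3→1: 5 + 19 + 19 = 43
6→7→8→1: 30 + 9 + 11 = 50
6→9→1: 30 + 14 = 44
Best route has total 43.

43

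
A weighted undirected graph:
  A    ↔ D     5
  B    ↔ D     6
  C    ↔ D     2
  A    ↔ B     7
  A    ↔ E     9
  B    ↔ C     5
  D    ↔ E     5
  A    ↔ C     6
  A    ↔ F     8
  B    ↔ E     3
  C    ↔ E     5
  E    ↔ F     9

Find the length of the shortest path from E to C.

5

Checking several routes:
E→A→C: 9 + 6 = 15
E→B→C: 3 + 5 = 8
E→D→B→C: 5 + 6 + 5 = 16
E→D→C: 5 + 2 = 7
E→B→D→C: 3 + 6 + 2 = 11
E→C: 5
Shortest: 5.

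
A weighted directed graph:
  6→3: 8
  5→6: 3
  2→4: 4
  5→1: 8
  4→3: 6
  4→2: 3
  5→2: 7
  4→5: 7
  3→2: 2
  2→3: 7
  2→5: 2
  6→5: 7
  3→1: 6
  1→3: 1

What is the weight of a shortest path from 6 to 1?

A few of the 6→1 routes:
6 - 3 - 2 - 5 - 1: 8 + 2 + 2 + 8 = 20
6 - 5 - 1: 7 + 8 = 15
6 - 5 - 2 - 3 - 1: 7 + 7 + 7 + 6 = 27
6 - 3 - 1: 8 + 6 = 14
Shortest: 14.

14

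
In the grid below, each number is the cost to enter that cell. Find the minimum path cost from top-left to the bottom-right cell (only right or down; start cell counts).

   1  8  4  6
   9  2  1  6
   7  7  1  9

Best path: (0,0) (0,1) (1,1) (1,2) (2,2) (2,3)
Cost: 1 + 8 + 2 + 1 + 1 + 9 = 22
For comparison, the top-then-right route costs 34.

22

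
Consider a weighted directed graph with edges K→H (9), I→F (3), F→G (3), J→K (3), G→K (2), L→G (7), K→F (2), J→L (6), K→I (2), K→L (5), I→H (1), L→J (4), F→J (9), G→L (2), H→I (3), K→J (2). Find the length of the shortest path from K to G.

5

Comparing a few candidate routes:
K -> F -> G: 2 + 3 = 5
K -> J -> L -> G: 2 + 6 + 7 = 15
K -> I -> F -> G: 2 + 3 + 3 = 8
K -> L -> G: 5 + 7 = 12
Shortest: 5.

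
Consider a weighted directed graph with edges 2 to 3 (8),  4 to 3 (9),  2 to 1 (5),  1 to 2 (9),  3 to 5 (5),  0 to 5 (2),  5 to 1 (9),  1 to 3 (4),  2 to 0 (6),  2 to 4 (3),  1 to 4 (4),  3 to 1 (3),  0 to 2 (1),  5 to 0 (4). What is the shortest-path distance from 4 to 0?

Candidate routes:
4 → 3 → 1 → 2 → 0: 9 + 3 + 9 + 6 = 27
4 → 3 → 5 → 0: 9 + 5 + 4 = 18
4 → 3 → 5 → 1 → 2 → 0: 9 + 5 + 9 + 9 + 6 = 38
Best route has total 18.

18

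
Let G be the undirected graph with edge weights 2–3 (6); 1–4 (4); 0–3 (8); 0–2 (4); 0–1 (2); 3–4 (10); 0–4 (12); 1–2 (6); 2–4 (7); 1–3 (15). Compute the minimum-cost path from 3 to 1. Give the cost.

10

Comparing a few candidate routes:
3→2→0→1: 6 + 4 + 2 = 12
3→2→1: 6 + 6 = 12
3→0→1: 8 + 2 = 10
3→4→1: 10 + 4 = 14
Shortest: 10.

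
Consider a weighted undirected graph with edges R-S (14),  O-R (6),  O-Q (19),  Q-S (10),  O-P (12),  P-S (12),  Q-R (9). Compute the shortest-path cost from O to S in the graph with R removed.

Paths from O to S avoiding R:
O → Q → S: 19 + 10 = 29
O → P → S: 12 + 12 = 24
The minimum is 24.

24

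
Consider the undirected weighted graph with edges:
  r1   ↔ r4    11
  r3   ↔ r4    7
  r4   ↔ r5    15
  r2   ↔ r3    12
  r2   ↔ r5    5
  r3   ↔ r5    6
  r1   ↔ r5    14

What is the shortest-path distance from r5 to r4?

Paths from r5 to r4:
r5 - r3 - r4: 6 + 7 = 13
r5 - r2 - r3 - r4: 5 + 12 + 7 = 24
r5 - r1 - r4: 14 + 11 = 25
r5 - r4: 15
Shortest: 13.

13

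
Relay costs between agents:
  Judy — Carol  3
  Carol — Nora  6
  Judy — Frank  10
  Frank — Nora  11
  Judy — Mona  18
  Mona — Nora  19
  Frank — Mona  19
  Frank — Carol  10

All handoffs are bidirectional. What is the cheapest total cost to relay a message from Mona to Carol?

21

A few of the Mona→Carol routes:
Mona - Judy - Frank - Carol: 18 + 10 + 10 = 38
Mona - Frank - Carol: 19 + 10 = 29
Mona - Frank - Nora - Carol: 19 + 11 + 6 = 36
Mona - Frank - Judy - Carol: 19 + 10 + 3 = 32
Mona - Judy - Carol: 18 + 3 = 21
Mona - Nora - Carol: 19 + 6 = 25
Shortest: 21.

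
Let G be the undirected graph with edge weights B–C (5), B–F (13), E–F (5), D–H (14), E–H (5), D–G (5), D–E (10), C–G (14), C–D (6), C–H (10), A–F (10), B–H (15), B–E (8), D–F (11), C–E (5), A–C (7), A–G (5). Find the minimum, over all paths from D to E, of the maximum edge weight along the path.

Comparing a few candidate routes:
D - C - A - F - E: max(6, 7, 10, 5) = 10
D - C - H - E: max(6, 10, 5) = 10
D - G - A - C - E: max(5, 5, 7, 5) = 7
D - C - B - E: max(6, 5, 8) = 8
D - G - A - C - B - E: max(5, 5, 7, 5, 8) = 8
D - C - E: max(6, 5) = 6
Smallest bottleneck: 6.

6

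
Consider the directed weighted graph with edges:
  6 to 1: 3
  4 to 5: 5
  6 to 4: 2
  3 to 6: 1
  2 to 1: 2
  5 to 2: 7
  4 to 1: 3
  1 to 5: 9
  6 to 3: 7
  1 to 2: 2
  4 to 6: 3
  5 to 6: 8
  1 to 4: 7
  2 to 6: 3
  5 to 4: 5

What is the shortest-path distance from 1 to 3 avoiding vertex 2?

17

Routes from 1 to 3 avoiding 2:
1 - 5 - 6 - 3: 9 + 8 + 7 = 24
1 - 5 - 4 - 6 - 3: 9 + 5 + 3 + 7 = 24
1 - 4 - 5 - 6 - 3: 7 + 5 + 8 + 7 = 27
1 - 4 - 6 - 3: 7 + 3 + 7 = 17
Best route has total 17.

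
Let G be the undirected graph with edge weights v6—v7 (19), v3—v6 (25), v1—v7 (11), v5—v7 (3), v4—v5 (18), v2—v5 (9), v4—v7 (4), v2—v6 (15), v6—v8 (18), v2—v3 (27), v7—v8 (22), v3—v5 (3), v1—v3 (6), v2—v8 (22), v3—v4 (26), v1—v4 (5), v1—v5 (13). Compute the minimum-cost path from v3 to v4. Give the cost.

A few of the v3→v4 routes:
v3→v1→v7→v4: 6 + 11 + 4 = 21
v3→v1→v4: 6 + 5 = 11
v3→v5→v7→v4: 3 + 3 + 4 = 10
v3→v5→v4: 3 + 18 = 21
Shortest: 10.

10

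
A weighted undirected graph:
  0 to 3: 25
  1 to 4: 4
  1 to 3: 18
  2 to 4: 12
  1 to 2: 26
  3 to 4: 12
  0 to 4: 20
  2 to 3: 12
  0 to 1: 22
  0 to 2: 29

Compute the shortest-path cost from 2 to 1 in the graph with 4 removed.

26

Candidate routes:
2-3-0-1: 12 + 25 + 22 = 59
2-0-3-1: 29 + 25 + 18 = 72
2-1: 26
2-0-1: 29 + 22 = 51
2-3-1: 12 + 18 = 30
Shortest: 26.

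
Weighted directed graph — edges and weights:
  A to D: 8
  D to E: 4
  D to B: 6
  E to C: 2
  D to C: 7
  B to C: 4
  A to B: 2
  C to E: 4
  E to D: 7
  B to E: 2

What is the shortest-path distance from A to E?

A few of the A→E routes:
A-B-E: 2 + 2 = 4
A-D-C-E: 8 + 7 + 4 = 19
A-D-B-E: 8 + 6 + 2 = 16
A-B-C-E: 2 + 4 + 4 = 10
A-D-E: 8 + 4 = 12
Best route has total 4.

4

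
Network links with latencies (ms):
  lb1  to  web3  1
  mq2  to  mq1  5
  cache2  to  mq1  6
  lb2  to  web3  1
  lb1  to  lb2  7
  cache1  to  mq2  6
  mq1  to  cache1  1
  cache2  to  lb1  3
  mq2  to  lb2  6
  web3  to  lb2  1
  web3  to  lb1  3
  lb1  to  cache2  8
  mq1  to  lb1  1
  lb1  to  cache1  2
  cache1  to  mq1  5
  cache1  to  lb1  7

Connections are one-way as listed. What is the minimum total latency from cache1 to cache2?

Routes from cache1 to cache2:
cache1-mq2-lb2-web3-lb1-cache2: 6 + 6 + 1 + 3 + 8 = 24
cache1-lb1-cache2: 7 + 8 = 15
cache1-mq1-lb1-cache2: 5 + 1 + 8 = 14
cache1-mq2-mq1-lb1-cache2: 6 + 5 + 1 + 8 = 20
Best route has total 14 ms.

14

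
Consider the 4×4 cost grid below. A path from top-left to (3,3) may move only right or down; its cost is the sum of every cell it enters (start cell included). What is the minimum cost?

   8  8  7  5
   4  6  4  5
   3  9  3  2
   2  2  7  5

31

Path [0,0] → [1,0] → [2,0] → [3,0] → [3,1] → [3,2] → [3,3]: 8 + 4 + 3 + 2 + 2 + 7 + 5 = 31.
For comparison, the top-then-right route costs 40.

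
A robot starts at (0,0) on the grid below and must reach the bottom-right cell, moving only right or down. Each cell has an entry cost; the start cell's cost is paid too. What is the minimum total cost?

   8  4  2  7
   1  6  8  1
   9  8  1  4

One optimal route is (0,0) → (0,1) → (0,2) → (0,3) → (1,3) → (2,3).
Its cost is 8 + 4 + 2 + 7 + 1 + 4 = 26.

26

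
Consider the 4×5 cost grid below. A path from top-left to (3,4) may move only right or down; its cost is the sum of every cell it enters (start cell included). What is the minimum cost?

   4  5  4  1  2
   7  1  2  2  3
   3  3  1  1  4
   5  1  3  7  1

19

Best path: r0c0 -> r0c1 -> r1c1 -> r1c2 -> r2c2 -> r2c3 -> r2c4 -> r3c4
Cost: 4 + 5 + 1 + 2 + 1 + 1 + 4 + 1 = 19
For comparison, the top-then-right route costs 24.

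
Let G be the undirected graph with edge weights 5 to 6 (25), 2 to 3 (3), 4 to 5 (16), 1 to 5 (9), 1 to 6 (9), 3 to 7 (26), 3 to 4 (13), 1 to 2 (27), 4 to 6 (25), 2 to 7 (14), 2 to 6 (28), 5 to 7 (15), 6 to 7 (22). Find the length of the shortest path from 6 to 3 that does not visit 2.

38

A few of the 6→3 routes:
6→7→3: 22 + 26 = 48
6→5→7→3: 25 + 15 + 26 = 66
6→5→4→3: 25 + 16 + 13 = 54
6→4→3: 25 + 13 = 38
6→1→5→4→3: 9 + 9 + 16 + 13 = 47
6→1→5→7→3: 9 + 9 + 15 + 26 = 59
Best route has total 38.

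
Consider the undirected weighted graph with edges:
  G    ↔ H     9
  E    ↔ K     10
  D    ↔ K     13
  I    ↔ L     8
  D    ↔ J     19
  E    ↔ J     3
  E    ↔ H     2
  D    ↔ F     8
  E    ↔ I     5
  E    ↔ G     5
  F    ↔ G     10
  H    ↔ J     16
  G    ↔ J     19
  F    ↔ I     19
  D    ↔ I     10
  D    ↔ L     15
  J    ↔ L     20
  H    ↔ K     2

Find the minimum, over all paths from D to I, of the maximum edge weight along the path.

Some routes from D to I:
D -> F -> G -> H -> K -> E -> I: max(8, 10, 9, 2, 10, 5) = 10
D -> F -> G -> E -> I: max(8, 10, 5, 5) = 10
D -> K -> H -> G -> E -> I: max(13, 2, 9, 5, 5) = 13
D -> I: max(10) = 10
D -> F -> G -> H -> E -> I: max(8, 10, 9, 2, 5) = 10
The minimum achievable maximum is 10.

10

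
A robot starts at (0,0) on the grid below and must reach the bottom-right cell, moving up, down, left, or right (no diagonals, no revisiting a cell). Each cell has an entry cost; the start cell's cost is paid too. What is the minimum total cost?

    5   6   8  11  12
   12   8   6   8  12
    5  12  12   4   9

46

Path r0c0 -> r0c1 -> r0c2 -> r1c2 -> r1c3 -> r2c3 -> r2c4: 5 + 6 + 8 + 6 + 8 + 4 + 9 = 46.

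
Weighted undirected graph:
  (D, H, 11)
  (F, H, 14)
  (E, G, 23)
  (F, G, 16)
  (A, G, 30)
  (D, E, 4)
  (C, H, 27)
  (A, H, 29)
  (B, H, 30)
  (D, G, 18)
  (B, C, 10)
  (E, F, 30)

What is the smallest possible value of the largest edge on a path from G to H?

A few of the G→H routes:
G -> D -> E -> F -> H: max(18, 4, 30, 14) = 30
G -> E -> D -> H: max(23, 4, 11) = 23
G -> D -> H: max(18, 11) = 18
G -> F -> H: max(16, 14) = 16
The minimum achievable maximum is 16.

16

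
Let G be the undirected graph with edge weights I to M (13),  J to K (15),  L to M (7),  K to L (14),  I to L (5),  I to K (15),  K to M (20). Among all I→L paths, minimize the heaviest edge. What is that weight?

5

Candidate routes:
I - K - M - L: max(15, 20, 7) = 20
I - K - L: max(15, 14) = 15
I - M - K - L: max(13, 20, 14) = 20
I - M - L: max(13, 7) = 13
I - L: max(5) = 5
Smallest bottleneck: 5.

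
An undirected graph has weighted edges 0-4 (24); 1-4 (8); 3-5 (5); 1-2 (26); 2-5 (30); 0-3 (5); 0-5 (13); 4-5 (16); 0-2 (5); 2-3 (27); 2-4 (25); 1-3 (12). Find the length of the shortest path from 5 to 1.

17

Checking several routes:
5→3→0→2→1: 5 + 5 + 5 + 26 = 41
5→3→1: 5 + 12 = 17
5→3→0→4→1: 5 + 5 + 24 + 8 = 42
5→0→3→1: 13 + 5 + 12 = 30
5→4→1: 16 + 8 = 24
Shortest: 17.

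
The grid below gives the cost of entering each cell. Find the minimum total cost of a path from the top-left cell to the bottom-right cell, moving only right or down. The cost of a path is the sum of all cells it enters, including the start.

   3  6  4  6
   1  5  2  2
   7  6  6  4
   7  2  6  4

21

Best path: r0c0 r1c0 r1c1 r1c2 r1c3 r2c3 r3c3
Cost: 3 + 1 + 5 + 2 + 2 + 4 + 4 = 21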